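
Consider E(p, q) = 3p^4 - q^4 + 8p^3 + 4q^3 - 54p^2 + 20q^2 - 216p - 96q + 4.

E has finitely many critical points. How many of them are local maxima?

E separates as a function of p plus a function of q, so ∇E=0 decouples.
∂E/∂p = 12(p - 3)(p + 2)(p + 3) = 0 at p ∈ {-3, -2, 3}; ∂E/∂q = -4(q - 4)(q - 2)(q + 3) = 0 at q ∈ {-3, 2, 4}.
The Hessian is diagonal: diag(E_pp, E_qq). Second derivatives: E_pp(-3)=72, E_pp(-2)=-60, E_pp(3)=360; E_qq(-3)=-140, E_qq(2)=40, E_qq(4)=-56.
Local maxima occur where both diagonal entries negative: (-2, -3), (-2, 4). Count: 2.

2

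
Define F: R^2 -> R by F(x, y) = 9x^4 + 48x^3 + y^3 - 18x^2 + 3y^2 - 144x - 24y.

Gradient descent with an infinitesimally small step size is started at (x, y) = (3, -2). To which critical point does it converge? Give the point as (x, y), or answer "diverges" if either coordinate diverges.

(1, 2)

F is separable, so gradient descent decouples: x follows -∂F/∂x, y follows -∂F/∂y.
∂F/∂x = 36(x - 1)(x + 1)(x + 4); at x=3 this is 2016, so x decreases.
∂F/∂y = 3(y - 2)(y + 4); at y=-2 this is -24, so y increases.
x converges to its nearest critical value 1 (a local min of the x-part); y converges to 2. The iterate converges to (1, 2).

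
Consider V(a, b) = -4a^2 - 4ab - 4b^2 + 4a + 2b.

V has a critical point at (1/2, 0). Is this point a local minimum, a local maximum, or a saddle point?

The Hessian of V is constant: H = [[-8, -4], [-4, -8]].
det(H) = (-8)·(-8) − (-4)² = 48.
det(H) > 0 and tr(H) = -16 < 0, so H is negative definite and the point is a local maximum.

local maximum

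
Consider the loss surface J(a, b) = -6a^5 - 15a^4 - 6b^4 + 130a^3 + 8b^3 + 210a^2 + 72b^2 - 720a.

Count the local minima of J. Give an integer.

2

J separates as a function of a plus a function of b, so ∇J=0 decouples.
∂J/∂a = -30(a - 3)(a - 1)(a + 2)(a + 4) = 0 at a ∈ {-4, -2, 1, 3}; ∂J/∂b = -24b(b - 3)(b + 2) = 0 at b ∈ {-2, 0, 3}.
The Hessian is diagonal: diag(J_aa, J_bb). Second derivatives: J_aa(-4)=2100, J_aa(-2)=-900, J_aa(1)=900, J_aa(3)=-2100; J_bb(-2)=-240, J_bb(0)=144, J_bb(3)=-360.
Local minima occur where both diagonal entries positive: (-4, 0), (1, 0). Count: 2.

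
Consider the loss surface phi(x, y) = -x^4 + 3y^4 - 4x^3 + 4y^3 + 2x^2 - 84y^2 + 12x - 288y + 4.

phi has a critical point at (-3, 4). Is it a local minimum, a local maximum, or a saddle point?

saddle point

The mixed partial ∂²phi/∂x∂y is 0, so the Hessian at any point is diag(phi_xx, phi_yy) = diag(4(-3x^2 - 6x + 1), 12(3y^2 + 2y - 14)).
At (-3, 4): H = diag(-32, 504).
The eigenvalues have opposite signs, so H is indefinite: a saddle point.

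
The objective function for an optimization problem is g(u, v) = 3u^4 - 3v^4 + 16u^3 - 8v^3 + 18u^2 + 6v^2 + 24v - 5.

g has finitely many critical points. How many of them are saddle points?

g separates as a function of u plus a function of v, so ∇g=0 decouples.
∂g/∂u = 12u(u + 1)(u + 3) = 0 at u ∈ {-3, -1, 0}; ∂g/∂v = -12(v - 1)(v + 1)(v + 2) = 0 at v ∈ {-2, -1, 1}.
The Hessian is diagonal: diag(g_uu, g_vv). Second derivatives: g_uu(-3)=72, g_uu(-1)=-24, g_uu(0)=36; g_vv(-2)=-36, g_vv(-1)=24, g_vv(1)=-72.
Saddle points occur where the two diagonal entries have opposite signs: (-3, -2), (-3, 1), (-1, -1), (0, -2), (0, 1). Count: 5.

5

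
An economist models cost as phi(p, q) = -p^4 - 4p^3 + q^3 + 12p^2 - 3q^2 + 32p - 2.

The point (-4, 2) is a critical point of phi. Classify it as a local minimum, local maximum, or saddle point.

saddle point

The mixed partial ∂²phi/∂p∂q is 0, so the Hessian at any point is diag(phi_pp, phi_qq) = diag(12(-p^2 - 2p + 2), 6(q - 1)).
At (-4, 2): H = diag(-72, 6).
The eigenvalues have opposite signs, so H is indefinite: a saddle point.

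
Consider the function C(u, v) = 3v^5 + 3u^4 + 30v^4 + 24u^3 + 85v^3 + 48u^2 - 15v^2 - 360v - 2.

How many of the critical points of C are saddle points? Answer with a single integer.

C separates as a function of u plus a function of v, so ∇C=0 decouples.
∂C/∂u = 12u(u + 2)(u + 4) = 0 at u ∈ {-4, -2, 0}; ∂C/∂v = 15(v - 1)(v + 2)(v + 3)(v + 4) = 0 at v ∈ {-4, -3, -2, 1}.
The Hessian is diagonal: diag(C_uu, C_vv). Second derivatives: C_uu(-4)=96, C_uu(-2)=-48, C_uu(0)=96; C_vv(-4)=-150, C_vv(-3)=60, C_vv(-2)=-90, C_vv(1)=900.
Saddle points occur where the two diagonal entries have opposite signs: (-4, -4), (-4, -2), (-2, -3), (-2, 1), (0, -4), (0, -2). Count: 6.

6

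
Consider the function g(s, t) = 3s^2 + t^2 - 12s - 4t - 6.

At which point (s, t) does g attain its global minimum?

(2, 2)

g(s,t) separates as P(s) + Q(t) − 6, so its minimum is min P + min Q − 6.
P'(s) = 6s - 12 vanishes at s ∈ {2}; Q'(t) = 2(t - 2) vanishes at t ∈ {2}.
Local minima of P (where P''>0): P(2)=-12. Local minima of Q: Q(2)=-4.
So the global minimum of g is P(2) + Q(2) − 6 = -12 − 4 − 6 = -22, attained at (2, 2).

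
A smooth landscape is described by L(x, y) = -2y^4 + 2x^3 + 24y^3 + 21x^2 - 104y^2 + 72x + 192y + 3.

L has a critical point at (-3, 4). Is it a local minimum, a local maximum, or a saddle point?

The mixed partial ∂²L/∂x∂y is 0, so the Hessian at any point is diag(L_xx, L_yy) = diag(6(2x + 7), 8(-3y^2 + 18y - 26)).
At (-3, 4): H = diag(6, -16).
The eigenvalues have opposite signs, so H is indefinite: a saddle point.

saddle point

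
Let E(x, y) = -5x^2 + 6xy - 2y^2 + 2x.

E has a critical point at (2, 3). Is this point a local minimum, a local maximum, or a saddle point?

local maximum

The Hessian of E is constant: H = [[-10, 6], [6, -4]].
det(H) = (-10)·(-4) − 6² = 4.
det(H) > 0 and tr(H) = -14 < 0, so H is negative definite and the point is a local maximum.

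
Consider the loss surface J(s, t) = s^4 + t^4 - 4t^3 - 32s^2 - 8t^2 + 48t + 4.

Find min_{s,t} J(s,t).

-332

J(s,t) separates as P(s) + Q(t) + 4, so its minimum is min P + min Q + 4.
P'(s) = 4s(s - 4)(s + 4) vanishes at s ∈ {-4, 0, 4}; Q'(t) = 4(t - 3)(t - 2)(t + 2) vanishes at t ∈ {-2, 2, 3}.
Local minima of P (where P''>0): P(-4)=-256, P(4)=-256. Local minima of Q: Q(-2)=-80, Q(3)=45.
So the global minimum of J is P(-4) + Q(-2) + 4 = -256 − 80 + 4 = -332, attained at (-4, -2).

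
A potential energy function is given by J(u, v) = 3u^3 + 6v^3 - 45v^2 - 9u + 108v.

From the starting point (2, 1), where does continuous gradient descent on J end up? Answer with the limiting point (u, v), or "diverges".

diverges

J is separable, so gradient descent decouples: u follows -∂J/∂u, v follows -∂J/∂v.
∂J/∂u = 9(u - 1)(u + 1); at u=2 this is 27, so u decreases.
∂J/∂v = 18(v - 3)(v - 2); at v=1 this is 36, so v decreases.
The v-coordinate has no critical point in that direction and runs off to infinity.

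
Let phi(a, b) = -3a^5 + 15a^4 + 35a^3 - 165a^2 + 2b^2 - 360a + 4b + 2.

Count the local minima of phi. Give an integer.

phi separates as a function of a plus a function of b, so ∇phi=0 decouples.
∂phi/∂a = -15(a - 4)(a - 3)(a + 1)(a + 2) = 0 at a ∈ {-2, -1, 3, 4}; ∂phi/∂b = 4(b + 1) = 0 at b ∈ {-1}.
The Hessian is diagonal: diag(phi_aa, phi_bb). Second derivatives: phi_aa(-2)=450, phi_aa(-1)=-300, phi_aa(3)=300, phi_aa(4)=-450; phi_bb(-1)=4.
Local minima occur where both diagonal entries positive: (-2, -1), (3, -1). Count: 2.

2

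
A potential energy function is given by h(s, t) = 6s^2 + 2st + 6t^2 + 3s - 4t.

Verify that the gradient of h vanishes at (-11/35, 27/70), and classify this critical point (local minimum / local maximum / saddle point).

∇h = (12s + 2t + 3, 2s + 12t - 4); substituting (-11/35, 27/70) gives ∇h = (0, 0), so (-11/35, 27/70) is indeed a critical point.
The Hessian of h is constant: H = [[12, 2], [2, 12]].
det(H) = 12·12 − 2² = 140.
det(H) > 0 and tr(H) = 24 > 0, so H is positive definite and the point is a local minimum.

local minimum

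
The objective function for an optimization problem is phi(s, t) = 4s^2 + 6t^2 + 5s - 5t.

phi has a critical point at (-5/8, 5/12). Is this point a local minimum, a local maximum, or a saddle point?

local minimum

The Hessian of phi is constant: H = [[8, 0], [0, 12]].
det(H) = 8·12 − 0² = 96.
det(H) > 0 and tr(H) = 20 > 0, so H is positive definite and the point is a local minimum.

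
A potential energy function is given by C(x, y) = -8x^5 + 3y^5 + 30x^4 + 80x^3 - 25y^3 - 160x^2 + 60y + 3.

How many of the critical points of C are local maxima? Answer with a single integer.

C separates as a function of x plus a function of y, so ∇C=0 decouples.
∂C/∂x = -40x(x - 4)(x - 1)(x + 2) = 0 at x ∈ {-2, 0, 1, 4}; ∂C/∂y = 15(y - 2)(y - 1)(y + 1)(y + 2) = 0 at y ∈ {-2, -1, 1, 2}.
The Hessian is diagonal: diag(C_xx, C_yy). Second derivatives: C_xx(-2)=1440, C_xx(0)=-320, C_xx(1)=360, C_xx(4)=-2880; C_yy(-2)=-180, C_yy(-1)=90, C_yy(1)=-90, C_yy(2)=180.
Local maxima occur where both diagonal entries negative: (0, -2), (0, 1), (4, -2), (4, 1). Count: 4.

4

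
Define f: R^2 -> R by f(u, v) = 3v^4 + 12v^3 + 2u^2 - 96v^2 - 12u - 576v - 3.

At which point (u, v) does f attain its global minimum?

f(u,v) separates as P(u) + Q(v) − 3, so its minimum is min P + min Q − 3.
P'(u) = 4u - 12 vanishes at u ∈ {3}; Q'(v) = 12(v - 4)(v + 3)(v + 4) vanishes at v ∈ {-4, -3, 4}.
Local minima of P (where P''>0): P(3)=-18. Local minima of Q: Q(-4)=768, Q(4)=-2304.
So the global minimum of f is P(3) + Q(4) − 3 = -18 − 2304 − 3 = -2325, attained at (3, 4).

(3, 4)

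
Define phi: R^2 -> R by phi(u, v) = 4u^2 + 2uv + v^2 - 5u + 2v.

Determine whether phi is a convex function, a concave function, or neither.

convex

phi is quadratic, so its Hessian is the constant matrix H = [[8, 2], [2, 2]].
det(H) = 12, tr(H) = 10.
det(H) > 0 and tr(H) > 0, so H is positive definite everywhere: convex.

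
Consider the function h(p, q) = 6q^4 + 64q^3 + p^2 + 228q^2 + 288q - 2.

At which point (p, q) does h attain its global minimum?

(0, -1)

h(p,q) separates as A(p) + B(q) − 2, so its minimum is min A + min B − 2.
A'(p) = 2p vanishes at p ∈ {0}; B'(q) = 24(q + 1)(q + 3)(q + 4) vanishes at q ∈ {-4, -3, -1}.
Local minima of A (where A''>0): A(0)=0. Local minima of B: B(-4)=-64, B(-1)=-118.
So the global minimum of h is A(0) + B(-1) − 2 = 0 − 118 − 2 = -120, attained at (0, -1).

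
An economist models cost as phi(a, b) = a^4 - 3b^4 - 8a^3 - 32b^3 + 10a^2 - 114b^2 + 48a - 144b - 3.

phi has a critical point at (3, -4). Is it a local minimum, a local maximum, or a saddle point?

The mixed partial ∂²phi/∂a∂b is 0, so the Hessian at any point is diag(phi_aa, phi_bb) = diag(4(3a^2 - 12a + 5), -12(3b^2 + 16b + 19)).
At (3, -4): H = diag(-16, -36).
Both eigenvalues are negative, so H is negative definite: a local maximum.

local maximum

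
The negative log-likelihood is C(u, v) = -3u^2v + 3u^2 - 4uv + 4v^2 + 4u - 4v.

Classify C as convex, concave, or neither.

The term -3u^2v is cubic, so the Hessian is not constant.
∂²C/∂u² = -6v + 6, which takes both signs as v varies (negative for sufficiently large v). A diagonal entry of the Hessian changing sign means the Hessian is neither positive- nor negative-semidefinite on all of R^2.

neither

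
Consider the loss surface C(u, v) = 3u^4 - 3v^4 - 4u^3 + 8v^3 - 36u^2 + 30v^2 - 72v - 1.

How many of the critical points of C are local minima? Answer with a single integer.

2

C separates as a function of u plus a function of v, so ∇C=0 decouples.
∂C/∂u = 12u(u - 3)(u + 2) = 0 at u ∈ {-2, 0, 3}; ∂C/∂v = -12(v - 3)(v - 1)(v + 2) = 0 at v ∈ {-2, 1, 3}.
The Hessian is diagonal: diag(C_uu, C_vv). Second derivatives: C_uu(-2)=120, C_uu(0)=-72, C_uu(3)=180; C_vv(-2)=-180, C_vv(1)=72, C_vv(3)=-120.
Local minima occur where both diagonal entries positive: (-2, 1), (3, 1). Count: 2.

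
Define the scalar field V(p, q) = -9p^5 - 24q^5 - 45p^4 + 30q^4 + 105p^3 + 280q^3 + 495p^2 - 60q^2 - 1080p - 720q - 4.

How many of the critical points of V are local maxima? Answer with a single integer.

V separates as a function of p plus a function of q, so ∇V=0 decouples.
∂V/∂p = -45(p - 2)(p - 1)(p + 3)(p + 4) = 0 at p ∈ {-4, -3, 1, 2}; ∂V/∂q = -120(q - 3)(q - 1)(q + 1)(q + 2) = 0 at q ∈ {-2, -1, 1, 3}.
The Hessian is diagonal: diag(V_pp, V_qq). Second derivatives: V_pp(-4)=1350, V_pp(-3)=-900, V_pp(1)=900, V_pp(2)=-1350; V_qq(-2)=1800, V_qq(-1)=-960, V_qq(1)=1440, V_qq(3)=-4800.
Local maxima occur where both diagonal entries negative: (-3, -1), (-3, 3), (2, -1), (2, 3). Count: 4.

4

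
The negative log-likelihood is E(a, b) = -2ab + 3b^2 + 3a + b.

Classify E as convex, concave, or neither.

E is quadratic, so its Hessian is the constant matrix H = [[0, -2], [-2, 6]].
det(H) = -4, tr(H) = 6.
det(H) < 0, so H is indefinite: neither convex nor concave.

neither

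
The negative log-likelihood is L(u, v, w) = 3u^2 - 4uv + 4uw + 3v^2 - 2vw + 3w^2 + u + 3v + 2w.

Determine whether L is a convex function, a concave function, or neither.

L is quadratic, so its Hessian is the constant matrix H = [[6, -4, 4], [-4, 6, -2], [4, -2, 6]].
Leading principal minors: 6, 20, 64.
All positive ⇒ H ≻ 0 ⇒ convex.

convex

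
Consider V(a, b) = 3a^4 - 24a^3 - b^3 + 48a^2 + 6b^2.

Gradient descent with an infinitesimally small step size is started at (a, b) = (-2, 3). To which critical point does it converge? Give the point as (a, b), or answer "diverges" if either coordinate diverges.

V is separable, so gradient descent decouples: a follows -∂V/∂a, b follows -∂V/∂b.
∂V/∂a = 12a(a - 4)(a - 2); at a=-2 this is -576, so a increases.
∂V/∂b = -3b(b - 4); at b=3 this is 9, so b decreases.
a converges to its nearest critical value 0 (a local min of the a-part); b converges to 0. The iterate converges to (0, 0).

(0, 0)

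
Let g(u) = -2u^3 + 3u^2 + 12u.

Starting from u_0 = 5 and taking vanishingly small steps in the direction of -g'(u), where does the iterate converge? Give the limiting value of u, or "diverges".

g'(u) = -6(u - 2)(u + 1), so g'(5) = -108.
Gradient descent moves in the -g' direction, i.e. u is increasing.
There is no critical point above u=5, and g' keeps the same sign, so the iterate runs off to +∞.

diverges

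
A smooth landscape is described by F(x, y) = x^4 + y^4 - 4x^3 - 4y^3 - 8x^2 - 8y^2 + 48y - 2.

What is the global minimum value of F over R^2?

-210

F(x,y) separates as P(x) + Q(y) − 2, so its minimum is min P + min Q − 2.
P'(x) = 4x(x - 4)(x + 1) vanishes at x ∈ {-1, 0, 4}; Q'(y) = 4(y - 3)(y - 2)(y + 2) vanishes at y ∈ {-2, 2, 3}.
Local minima of P (where P''>0): P(-1)=-3, P(4)=-128. Local minima of Q: Q(-2)=-80, Q(3)=45.
So the global minimum of F is P(4) + Q(-2) − 2 = -128 − 80 − 2 = -210, attained at (4, -2).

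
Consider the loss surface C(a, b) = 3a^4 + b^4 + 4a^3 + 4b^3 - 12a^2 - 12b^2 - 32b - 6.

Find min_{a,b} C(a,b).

-102

C(a,b) separates as P(a) + Q(b) − 6, so its minimum is min P + min Q − 6.
P'(a) = 12a(a - 1)(a + 2) vanishes at a ∈ {-2, 0, 1}; Q'(b) = 4(b - 2)(b + 1)(b + 4) vanishes at b ∈ {-4, -1, 2}.
Local minima of P (where P''>0): P(-2)=-32, P(1)=-5. Local minima of Q: Q(-4)=-64, Q(2)=-64.
So the global minimum of C is P(-2) + Q(-4) − 6 = -32 − 64 − 6 = -102, attained at (-2, -4).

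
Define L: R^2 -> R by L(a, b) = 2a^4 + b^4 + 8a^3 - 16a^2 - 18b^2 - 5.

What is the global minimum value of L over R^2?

-342

L(a,b) separates as P(a) + Q(b) − 5, so its minimum is min P + min Q − 5.
P'(a) = 8a(a - 1)(a + 4) vanishes at a ∈ {-4, 0, 1}; Q'(b) = 4b(b - 3)(b + 3) vanishes at b ∈ {-3, 0, 3}.
Local minima of P (where P''>0): P(-4)=-256, P(1)=-6. Local minima of Q: Q(-3)=-81, Q(3)=-81.
So the global minimum of L is P(-4) + Q(-3) − 5 = -256 − 81 − 5 = -342, attained at (-4, -3).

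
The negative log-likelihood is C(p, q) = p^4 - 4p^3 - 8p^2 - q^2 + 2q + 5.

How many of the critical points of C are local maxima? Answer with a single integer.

1

C separates as a function of p plus a function of q, so ∇C=0 decouples.
∂C/∂p = 4p(p - 4)(p + 1) = 0 at p ∈ {-1, 0, 4}; ∂C/∂q = -2(q - 1) = 0 at q ∈ {1}.
The Hessian is diagonal: diag(C_pp, C_qq). Second derivatives: C_pp(-1)=20, C_pp(0)=-16, C_pp(4)=80; C_qq(1)=-2.
Local maxima occur where both diagonal entries negative: (0, 1). Count: 1.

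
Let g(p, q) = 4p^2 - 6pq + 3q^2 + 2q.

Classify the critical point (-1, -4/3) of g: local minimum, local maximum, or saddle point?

local minimum

The Hessian of g is constant: H = [[8, -6], [-6, 6]].
det(H) = 8·6 − (-6)² = 12.
det(H) > 0 and tr(H) = 14 > 0, so H is positive definite and the point is a local minimum.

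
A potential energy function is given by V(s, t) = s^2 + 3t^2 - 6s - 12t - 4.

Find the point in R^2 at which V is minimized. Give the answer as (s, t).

V(s,t) separates as P(s) + Q(t) − 4, so its minimum is min P + min Q − 4.
P'(s) = 2s - 6 vanishes at s ∈ {3}; Q'(t) = 6(t - 2) vanishes at t ∈ {2}.
Local minima of P (where P''>0): P(3)=-9. Local minima of Q: Q(2)=-12.
So the global minimum of V is P(3) + Q(2) − 4 = -9 − 12 − 4 = -25, attained at (3, 2).

(3, 2)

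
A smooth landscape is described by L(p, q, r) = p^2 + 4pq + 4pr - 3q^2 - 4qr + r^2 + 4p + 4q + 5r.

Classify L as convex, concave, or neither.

L is quadratic, so its Hessian is the constant matrix H = [[2, 4, 4], [4, -6, -4], [4, -4, 2]].
Leading principal minors: 2, -28, -120.
Neither pattern holds ⇒ H is indefinite ⇒ neither convex nor concave.

neither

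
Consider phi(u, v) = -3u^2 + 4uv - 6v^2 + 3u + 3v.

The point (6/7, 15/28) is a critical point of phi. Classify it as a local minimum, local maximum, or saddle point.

local maximum

The Hessian of phi is constant: H = [[-6, 4], [4, -12]].
det(H) = (-6)·(-12) − 4² = 56.
det(H) > 0 and tr(H) = -18 < 0, so H is negative definite and the point is a local maximum.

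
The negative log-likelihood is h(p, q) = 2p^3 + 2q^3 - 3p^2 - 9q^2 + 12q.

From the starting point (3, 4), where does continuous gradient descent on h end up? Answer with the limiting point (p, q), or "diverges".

h is separable, so gradient descent decouples: p follows -∂h/∂p, q follows -∂h/∂q.
∂h/∂p = 6p(p - 1); at p=3 this is 36, so p decreases.
∂h/∂q = 6(q - 2)(q - 1); at q=4 this is 36, so q decreases.
p converges to its nearest critical value 1 (a local min of the p-part); q converges to 2. The iterate converges to (1, 2).

(1, 2)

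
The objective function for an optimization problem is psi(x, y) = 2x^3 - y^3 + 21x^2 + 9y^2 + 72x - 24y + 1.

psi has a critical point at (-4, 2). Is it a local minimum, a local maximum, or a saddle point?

saddle point

The mixed partial ∂²psi/∂x∂y is 0, so the Hessian at any point is diag(psi_xx, psi_yy) = diag(6(2x + 7), 6(-y + 3)).
At (-4, 2): H = diag(-6, 6).
The eigenvalues have opposite signs, so H is indefinite: a saddle point.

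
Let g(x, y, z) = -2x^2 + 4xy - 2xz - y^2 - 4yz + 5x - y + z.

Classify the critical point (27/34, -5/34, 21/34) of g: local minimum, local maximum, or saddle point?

saddle point

The Hessian is constant: H = [[-4, 4, -2], [4, -2, -4], [-2, -4, 0]].
Leading principal minors: Δ₁ = -4, Δ₂ = -8, Δ₃ = 136.
The minors fit neither the all-positive nor the alternating-sign pattern, so H is indefinite: a saddle point.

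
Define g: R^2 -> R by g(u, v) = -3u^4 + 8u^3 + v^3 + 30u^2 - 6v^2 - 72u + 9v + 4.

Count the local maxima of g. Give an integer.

g separates as a function of u plus a function of v, so ∇g=0 decouples.
∂g/∂u = -12(u - 3)(u - 1)(u + 2) = 0 at u ∈ {-2, 1, 3}; ∂g/∂v = 3(v - 3)(v - 1) = 0 at v ∈ {1, 3}.
The Hessian is diagonal: diag(g_uu, g_vv). Second derivatives: g_uu(-2)=-180, g_uu(1)=72, g_uu(3)=-120; g_vv(1)=-6, g_vv(3)=6.
Local maxima occur where both diagonal entries negative: (-2, 1), (3, 1). Count: 2.

2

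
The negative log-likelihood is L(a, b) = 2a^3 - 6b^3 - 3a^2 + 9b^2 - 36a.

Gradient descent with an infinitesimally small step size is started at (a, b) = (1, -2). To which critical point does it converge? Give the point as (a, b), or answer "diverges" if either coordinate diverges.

(3, 0)

L is separable, so gradient descent decouples: a follows -∂L/∂a, b follows -∂L/∂b.
∂L/∂a = 6(a - 3)(a + 2); at a=1 this is -36, so a increases.
∂L/∂b = -18b(b - 1); at b=-2 this is -108, so b increases.
a converges to its nearest critical value 3 (a local min of the a-part); b converges to 0. The iterate converges to (3, 0).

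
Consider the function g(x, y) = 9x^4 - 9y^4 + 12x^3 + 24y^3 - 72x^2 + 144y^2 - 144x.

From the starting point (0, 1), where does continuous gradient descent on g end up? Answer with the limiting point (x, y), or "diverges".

g is separable, so gradient descent decouples: x follows -∂g/∂x, y follows -∂g/∂y.
∂g/∂x = 36(x - 2)(x + 1)(x + 2); at x=0 this is -144, so x increases.
∂g/∂y = -36y(y - 4)(y + 2); at y=1 this is 324, so y decreases.
x converges to its nearest critical value 2 (a local min of the x-part); y converges to 0. The iterate converges to (2, 0).

(2, 0)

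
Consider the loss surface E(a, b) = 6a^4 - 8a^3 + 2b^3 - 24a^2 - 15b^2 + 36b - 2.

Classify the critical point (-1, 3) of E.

The mixed partial ∂²E/∂a∂b is 0, so the Hessian at any point is diag(E_aa, E_bb) = diag(24(3a^2 - 2a - 2), 6(2b - 5)).
At (-1, 3): H = diag(72, 6).
Both eigenvalues are positive, so H is positive definite: a local minimum.

local minimum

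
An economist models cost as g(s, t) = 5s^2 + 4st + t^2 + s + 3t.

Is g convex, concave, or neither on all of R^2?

g is quadratic, so its Hessian is the constant matrix H = [[10, 4], [4, 2]].
det(H) = 4, tr(H) = 12.
det(H) > 0 and tr(H) > 0, so H is positive definite everywhere: convex.

convex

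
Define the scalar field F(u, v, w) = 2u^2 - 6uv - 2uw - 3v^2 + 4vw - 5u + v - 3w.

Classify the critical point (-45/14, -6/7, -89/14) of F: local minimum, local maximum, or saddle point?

saddle point

The Hessian is constant: H = [[4, -6, -2], [-6, -6, 4], [-2, 4, 0]].
Leading principal minors: Δ₁ = 4, Δ₂ = -60, Δ₃ = 56.
The minors fit neither the all-positive nor the alternating-sign pattern, so H is indefinite: a saddle point.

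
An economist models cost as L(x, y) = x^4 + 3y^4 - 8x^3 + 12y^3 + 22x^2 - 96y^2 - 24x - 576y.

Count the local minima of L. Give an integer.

L separates as a function of x plus a function of y, so ∇L=0 decouples.
∂L/∂x = 4(x - 3)(x - 2)(x - 1) = 0 at x ∈ {1, 2, 3}; ∂L/∂y = 12(y - 4)(y + 3)(y + 4) = 0 at y ∈ {-4, -3, 4}.
The Hessian is diagonal: diag(L_xx, L_yy). Second derivatives: L_xx(1)=8, L_xx(2)=-4, L_xx(3)=8; L_yy(-4)=96, L_yy(-3)=-84, L_yy(4)=672.
Local minima occur where both diagonal entries positive: (1, -4), (1, 4), (3, -4), (3, 4). Count: 4.

4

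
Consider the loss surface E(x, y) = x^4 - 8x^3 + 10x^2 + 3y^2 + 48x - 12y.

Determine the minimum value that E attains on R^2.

-41

E(x,y) separates as P(x) + Q(y), so its minimum is min P + min Q.
P'(x) = 4(x - 4)(x - 3)(x + 1) vanishes at x ∈ {-1, 3, 4}; Q'(y) = 6y - 12 vanishes at y ∈ {2}.
Local minima of P (where P''>0): P(-1)=-29, P(4)=96. Local minima of Q: Q(2)=-12.
So the global minimum of E is P(-1) + Q(2) = -29 − 12 = -41, attained at (-1, 2).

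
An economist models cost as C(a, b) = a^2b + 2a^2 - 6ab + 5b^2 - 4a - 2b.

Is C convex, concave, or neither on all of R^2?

neither

The term a^2b is cubic, so the Hessian is not constant.
∂²C/∂a² = 2b + 4, which takes both signs as b varies (negative for sufficiently negative b). A diagonal entry of the Hessian changing sign means the Hessian is neither positive- nor negative-semidefinite on all of R^2.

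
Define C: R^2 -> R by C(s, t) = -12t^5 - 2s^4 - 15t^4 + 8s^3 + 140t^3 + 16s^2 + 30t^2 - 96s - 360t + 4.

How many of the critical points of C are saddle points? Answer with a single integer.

6

C separates as a function of s plus a function of t, so ∇C=0 decouples.
∂C/∂s = -8(s - 3)(s - 2)(s + 2) = 0 at s ∈ {-2, 2, 3}; ∂C/∂t = -60(t - 2)(t - 1)(t + 1)(t + 3) = 0 at t ∈ {-3, -1, 1, 2}.
The Hessian is diagonal: diag(C_ss, C_tt). Second derivatives: C_ss(-2)=-160, C_ss(2)=32, C_ss(3)=-40; C_tt(-3)=2400, C_tt(-1)=-720, C_tt(1)=480, C_tt(2)=-900.
Saddle points occur where the two diagonal entries have opposite signs: (-2, -3), (-2, 1), (2, -1), (2, 2), (3, -3), (3, 1). Count: 6.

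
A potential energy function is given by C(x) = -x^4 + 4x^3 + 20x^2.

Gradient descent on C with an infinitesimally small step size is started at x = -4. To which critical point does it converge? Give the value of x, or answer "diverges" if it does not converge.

C'(x) = -4x(x - 5)(x + 2), so C'(-4) = 288.
Gradient descent moves in the -C' direction, i.e. x is decreasing.
There is no critical point below x=-4, and C' keeps the same sign, so the iterate runs off to −∞.

diverges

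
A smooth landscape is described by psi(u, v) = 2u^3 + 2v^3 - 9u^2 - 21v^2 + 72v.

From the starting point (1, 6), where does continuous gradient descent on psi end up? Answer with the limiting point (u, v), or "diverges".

(3, 4)

psi is separable, so gradient descent decouples: u follows -∂psi/∂u, v follows -∂psi/∂v.
∂psi/∂u = 6u(u - 3); at u=1 this is -12, so u increases.
∂psi/∂v = 6(v - 4)(v - 3); at v=6 this is 36, so v decreases.
u converges to its nearest critical value 3 (a local min of the u-part); v converges to 4. The iterate converges to (3, 4).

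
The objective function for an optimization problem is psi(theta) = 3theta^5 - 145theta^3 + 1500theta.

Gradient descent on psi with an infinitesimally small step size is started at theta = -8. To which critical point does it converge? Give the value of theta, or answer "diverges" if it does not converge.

psi'(theta) = 15(theta - 5)(theta - 2)(theta + 2)(theta + 5), so psi'(-8) = 35100.
Gradient descent moves in the -psi' direction, i.e. theta is decreasing.
There is no critical point below theta=-8, and psi' keeps the same sign, so the iterate runs off to −∞.

diverges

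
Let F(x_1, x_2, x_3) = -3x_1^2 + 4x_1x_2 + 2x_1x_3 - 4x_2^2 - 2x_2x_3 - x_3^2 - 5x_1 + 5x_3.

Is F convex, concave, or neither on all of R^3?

F is quadratic, so its Hessian is the constant matrix H = [[-6, 4, 2], [4, -8, -2], [2, -2, -2]].
Leading principal minors: -6, 32, -40.
Signs alternate −, +, − ⇒ H ≺ 0 ⇒ concave.

concave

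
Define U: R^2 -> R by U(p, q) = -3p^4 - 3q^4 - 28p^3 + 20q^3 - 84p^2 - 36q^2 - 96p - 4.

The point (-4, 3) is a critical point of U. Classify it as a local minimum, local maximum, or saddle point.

local maximum

The mixed partial ∂²U/∂p∂q is 0, so the Hessian at any point is diag(U_pp, U_qq) = diag(-12(3p^2 + 14p + 14), 12(-3q^2 + 10q - 6)).
At (-4, 3): H = diag(-72, -36).
Both eigenvalues are negative, so H is negative definite: a local maximum.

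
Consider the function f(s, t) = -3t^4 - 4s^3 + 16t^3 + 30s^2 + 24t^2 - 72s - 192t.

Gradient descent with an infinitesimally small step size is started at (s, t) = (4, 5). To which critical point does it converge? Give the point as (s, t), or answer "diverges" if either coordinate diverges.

diverges

f is separable, so gradient descent decouples: s follows -∂f/∂s, t follows -∂f/∂t.
∂f/∂s = -12(s - 3)(s - 2); at s=4 this is -24, so s increases.
∂f/∂t = -12(t - 4)(t - 2)(t + 2); at t=5 this is -252, so t increases.
The s-coordinate has no critical point in that direction and runs off to infinity.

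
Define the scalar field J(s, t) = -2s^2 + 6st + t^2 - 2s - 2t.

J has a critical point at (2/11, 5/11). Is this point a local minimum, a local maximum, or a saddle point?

saddle point

The Hessian of J is constant: H = [[-4, 6], [6, 2]].
det(H) = (-4)·2 − 6² = -44.
Since det(H) < 0, H is indefinite and the critical point is a saddle point.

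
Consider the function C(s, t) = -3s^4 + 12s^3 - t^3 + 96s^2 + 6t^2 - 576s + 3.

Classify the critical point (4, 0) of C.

saddle point

The mixed partial ∂²C/∂s∂t is 0, so the Hessian at any point is diag(C_ss, C_tt) = diag(12(-3s^2 + 6s + 16), 6(-t + 2)).
At (4, 0): H = diag(-96, 12).
The eigenvalues have opposite signs, so H is indefinite: a saddle point.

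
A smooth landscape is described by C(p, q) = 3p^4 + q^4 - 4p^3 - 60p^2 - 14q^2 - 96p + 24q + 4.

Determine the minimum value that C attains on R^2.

-945

C(p,q) separates as A(p) + B(q) + 4, so its minimum is min A + min B + 4.
A'(p) = 12(p - 4)(p + 1)(p + 2) vanishes at p ∈ {-2, -1, 4}; B'(q) = 4(q - 2)(q - 1)(q + 3) vanishes at q ∈ {-3, 1, 2}.
Local minima of A (where A''>0): A(-2)=32, A(4)=-832. Local minima of B: B(-3)=-117, B(2)=8.
So the global minimum of C is A(4) + B(-3) + 4 = -832 − 117 + 4 = -945, attained at (4, -3).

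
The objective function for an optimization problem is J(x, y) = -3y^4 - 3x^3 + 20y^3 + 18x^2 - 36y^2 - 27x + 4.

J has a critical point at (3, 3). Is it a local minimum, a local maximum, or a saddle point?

The mixed partial ∂²J/∂x∂y is 0, so the Hessian at any point is diag(J_xx, J_yy) = diag(18(-x + 2), 12(-3y^2 + 10y - 6)).
At (3, 3): H = diag(-18, -36).
Both eigenvalues are negative, so H is negative definite: a local maximum.

local maximum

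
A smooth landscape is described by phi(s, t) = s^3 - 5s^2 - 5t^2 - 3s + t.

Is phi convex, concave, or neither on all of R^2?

The term s^3 is cubic, so the Hessian is not constant.
∂²phi/∂s² = 6s - 10, which takes both signs as s varies (negative for sufficiently negative s). A diagonal entry of the Hessian changing sign means the Hessian is neither positive- nor negative-semidefinite on all of R^2.

neither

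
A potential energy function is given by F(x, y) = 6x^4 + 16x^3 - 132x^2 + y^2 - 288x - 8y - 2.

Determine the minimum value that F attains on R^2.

F(x,y) separates as P(x) + Q(y) − 2, so its minimum is min P + min Q − 2.
P'(x) = 24(x - 3)(x + 1)(x + 4) vanishes at x ∈ {-4, -1, 3}; Q'(y) = 2y - 8 vanishes at y ∈ {4}.
Local minima of P (where P''>0): P(-4)=-448, P(3)=-1134. Local minima of Q: Q(4)=-16.
So the global minimum of F is P(3) + Q(4) − 2 = -1134 − 16 − 2 = -1152, attained at (3, 4).

-1152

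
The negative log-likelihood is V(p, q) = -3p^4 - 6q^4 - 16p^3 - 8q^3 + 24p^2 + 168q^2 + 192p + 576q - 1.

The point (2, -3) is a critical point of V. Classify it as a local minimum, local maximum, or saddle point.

local maximum

The mixed partial ∂²V/∂p∂q is 0, so the Hessian at any point is diag(V_pp, V_qq) = diag(12(-3p^2 - 8p + 4), 24(-3q^2 - 2q + 14)).
At (2, -3): H = diag(-288, -168).
Both eigenvalues are negative, so H is negative definite: a local maximum.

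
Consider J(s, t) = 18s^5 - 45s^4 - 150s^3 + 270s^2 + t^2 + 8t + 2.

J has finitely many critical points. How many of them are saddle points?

J separates as a function of s plus a function of t, so ∇J=0 decouples.
∂J/∂s = 90s(s - 3)(s - 1)(s + 2) = 0 at s ∈ {-2, 0, 1, 3}; ∂J/∂t = 2(t + 4) = 0 at t ∈ {-4}.
The Hessian is diagonal: diag(J_ss, J_tt). Second derivatives: J_ss(-2)=-2700, J_ss(0)=540, J_ss(1)=-540, J_ss(3)=2700; J_tt(-4)=2.
Saddle points occur where the two diagonal entries have opposite signs: (-2, -4), (1, -4). Count: 2.

2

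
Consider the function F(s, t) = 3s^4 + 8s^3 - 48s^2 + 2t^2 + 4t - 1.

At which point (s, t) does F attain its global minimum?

(-4, -1)

F(s,t) separates as P(s) + Q(t) − 1, so its minimum is min P + min Q − 1.
P'(s) = 12s(s - 2)(s + 4) vanishes at s ∈ {-4, 0, 2}; Q'(t) = 4(t + 1) vanishes at t ∈ {-1}.
Local minima of P (where P''>0): P(-4)=-512, P(2)=-80. Local minima of Q: Q(-1)=-2.
So the global minimum of F is P(-4) + Q(-1) − 1 = -512 − 2 − 1 = -515, attained at (-4, -1).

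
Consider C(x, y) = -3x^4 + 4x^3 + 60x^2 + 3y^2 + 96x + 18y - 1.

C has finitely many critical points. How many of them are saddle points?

C separates as a function of x plus a function of y, so ∇C=0 decouples.
∂C/∂x = -12(x - 4)(x + 1)(x + 2) = 0 at x ∈ {-2, -1, 4}; ∂C/∂y = 6(y + 3) = 0 at y ∈ {-3}.
The Hessian is diagonal: diag(C_xx, C_yy). Second derivatives: C_xx(-2)=-72, C_xx(-1)=60, C_xx(4)=-360; C_yy(-3)=6.
Saddle points occur where the two diagonal entries have opposite signs: (-2, -3), (4, -3). Count: 2.

2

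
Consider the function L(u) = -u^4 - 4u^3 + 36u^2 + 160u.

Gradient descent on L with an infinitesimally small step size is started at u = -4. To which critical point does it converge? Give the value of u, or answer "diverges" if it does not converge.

-2

L'(u) = -4(u - 4)(u + 2)(u + 5), so L'(-4) = -64.
Gradient descent moves in the -L' direction, i.e. u is increasing.
The nearest critical point in that direction is u = -2, where L'' = 72 > 0 (a local minimum). The iterate converges there.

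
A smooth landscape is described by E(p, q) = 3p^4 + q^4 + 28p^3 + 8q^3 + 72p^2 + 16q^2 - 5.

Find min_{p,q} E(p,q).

-5

E(p,q) separates as A(p) + B(q) − 5, so its minimum is min A + min B − 5.
A'(p) = 12p(p + 3)(p + 4) vanishes at p ∈ {-4, -3, 0}; B'(q) = 4q(q + 2)(q + 4) vanishes at q ∈ {-4, -2, 0}.
Local minima of A (where A''>0): A(-4)=128, A(0)=0. Local minima of B: B(-4)=0, B(0)=0.
So the global minimum of E is A(0) + B(-4) − 5 = 0 + 0 − 5 = -5, attained at (0, -4).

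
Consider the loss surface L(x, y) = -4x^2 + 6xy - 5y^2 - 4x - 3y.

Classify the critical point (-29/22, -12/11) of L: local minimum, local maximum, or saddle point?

local maximum

The Hessian of L is constant: H = [[-8, 6], [6, -10]].
det(H) = (-8)·(-10) − 6² = 44.
det(H) > 0 and tr(H) = -18 < 0, so H is negative definite and the point is a local maximum.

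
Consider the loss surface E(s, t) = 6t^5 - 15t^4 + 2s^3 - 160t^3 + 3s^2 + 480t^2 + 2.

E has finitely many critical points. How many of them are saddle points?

E separates as a function of s plus a function of t, so ∇E=0 decouples.
∂E/∂s = 6s(s + 1) = 0 at s ∈ {-1, 0}; ∂E/∂t = 30t(t - 4)(t - 2)(t + 4) = 0 at t ∈ {-4, 0, 2, 4}.
The Hessian is diagonal: diag(E_ss, E_tt). Second derivatives: E_ss(-1)=-6, E_ss(0)=6; E_tt(-4)=-5760, E_tt(0)=960, E_tt(2)=-720, E_tt(4)=1920.
Saddle points occur where the two diagonal entries have opposite signs: (-1, 0), (-1, 4), (0, -4), (0, 2). Count: 4.

4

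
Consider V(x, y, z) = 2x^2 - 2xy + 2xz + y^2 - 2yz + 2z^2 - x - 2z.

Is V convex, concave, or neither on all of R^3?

convex

V is quadratic, so its Hessian is the constant matrix H = [[4, -2, 2], [-2, 2, -2], [2, -2, 4]].
Leading principal minors: 4, 4, 8.
All positive ⇒ H ≻ 0 ⇒ convex.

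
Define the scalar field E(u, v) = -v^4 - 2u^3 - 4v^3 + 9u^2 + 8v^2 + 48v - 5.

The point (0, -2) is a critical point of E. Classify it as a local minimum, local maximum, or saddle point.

The mixed partial ∂²E/∂u∂v is 0, so the Hessian at any point is diag(E_uu, E_vv) = diag(6(-2u + 3), 4(-3v^2 - 6v + 4)).
At (0, -2): H = diag(18, 16).
Both eigenvalues are positive, so H is positive definite: a local minimum.

local minimum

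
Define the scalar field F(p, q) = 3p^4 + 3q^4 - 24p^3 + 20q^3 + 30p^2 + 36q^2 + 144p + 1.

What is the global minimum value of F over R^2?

-86

F(p,q) separates as A(p) + B(q) + 1, so its minimum is min A + min B + 1.
A'(p) = 12(p - 4)(p - 3)(p + 1) vanishes at p ∈ {-1, 3, 4}; B'(q) = 12q(q + 2)(q + 3) vanishes at q ∈ {-3, -2, 0}.
Local minima of A (where A''>0): A(-1)=-87, A(4)=288. Local minima of B: B(-3)=27, B(0)=0.
So the global minimum of F is A(-1) + B(0) + 1 = -87 + 0 + 1 = -86, attained at (-1, 0).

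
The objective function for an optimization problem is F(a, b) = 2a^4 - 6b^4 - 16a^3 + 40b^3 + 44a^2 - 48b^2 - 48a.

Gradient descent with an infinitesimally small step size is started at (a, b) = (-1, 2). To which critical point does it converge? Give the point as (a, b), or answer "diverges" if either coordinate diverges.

F is separable, so gradient descent decouples: a follows -∂F/∂a, b follows -∂F/∂b.
∂F/∂a = 8(a - 3)(a - 2)(a - 1); at a=-1 this is -192, so a increases.
∂F/∂b = -24b(b - 4)(b - 1); at b=2 this is 96, so b decreases.
a converges to its nearest critical value 1 (a local min of the a-part); b converges to 1. The iterate converges to (1, 1).

(1, 1)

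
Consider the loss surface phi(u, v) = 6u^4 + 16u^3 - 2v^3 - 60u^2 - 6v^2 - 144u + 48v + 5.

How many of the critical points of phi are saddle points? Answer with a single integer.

3

phi separates as a function of u plus a function of v, so ∇phi=0 decouples.
∂phi/∂u = 24(u - 2)(u + 1)(u + 3) = 0 at u ∈ {-3, -1, 2}; ∂phi/∂v = -6(v - 2)(v + 4) = 0 at v ∈ {-4, 2}.
The Hessian is diagonal: diag(phi_uu, phi_vv). Second derivatives: phi_uu(-3)=240, phi_uu(-1)=-144, phi_uu(2)=360; phi_vv(-4)=36, phi_vv(2)=-36.
Saddle points occur where the two diagonal entries have opposite signs: (-3, 2), (-1, -4), (2, 2). Count: 3.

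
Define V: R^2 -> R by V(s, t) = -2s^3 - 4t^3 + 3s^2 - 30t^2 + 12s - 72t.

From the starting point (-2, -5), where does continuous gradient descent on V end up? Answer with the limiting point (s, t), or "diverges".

(-1, -3)

V is separable, so gradient descent decouples: s follows -∂V/∂s, t follows -∂V/∂t.
∂V/∂s = -6(s - 2)(s + 1); at s=-2 this is -24, so s increases.
∂V/∂t = -12(t + 2)(t + 3); at t=-5 this is -72, so t increases.
s converges to its nearest critical value -1 (a local min of the s-part); t converges to -3. The iterate converges to (-1, -3).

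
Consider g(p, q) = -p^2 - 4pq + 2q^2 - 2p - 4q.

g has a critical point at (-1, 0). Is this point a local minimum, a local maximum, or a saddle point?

saddle point

The Hessian of g is constant: H = [[-2, -4], [-4, 4]].
det(H) = (-2)·4 − (-4)² = -24.
Since det(H) < 0, H is indefinite and the critical point is a saddle point.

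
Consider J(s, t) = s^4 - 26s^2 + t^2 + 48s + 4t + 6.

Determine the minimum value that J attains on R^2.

-350

J(s,t) separates as P(s) + Q(t) + 6, so its minimum is min P + min Q + 6.
P'(s) = 4(s - 3)(s - 1)(s + 4) vanishes at s ∈ {-4, 1, 3}; Q'(t) = 2(t + 2) vanishes at t ∈ {-2}.
Local minima of P (where P''>0): P(-4)=-352, P(3)=-9. Local minima of Q: Q(-2)=-4.
So the global minimum of J is P(-4) + Q(-2) + 6 = -352 − 4 + 6 = -350, attained at (-4, -2).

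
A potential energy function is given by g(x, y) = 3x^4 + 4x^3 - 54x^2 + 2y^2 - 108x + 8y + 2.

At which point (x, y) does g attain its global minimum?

g(x,y) separates as P(x) + Q(y) + 2, so its minimum is min P + min Q + 2.
P'(x) = 12(x - 3)(x + 1)(x + 3) vanishes at x ∈ {-3, -1, 3}; Q'(y) = 4y + 8 vanishes at y ∈ {-2}.
Local minima of P (where P''>0): P(-3)=-27, P(3)=-459. Local minima of Q: Q(-2)=-8.
So the global minimum of g is P(3) + Q(-2) + 2 = -459 − 8 + 2 = -465, attained at (3, -2).

(3, -2)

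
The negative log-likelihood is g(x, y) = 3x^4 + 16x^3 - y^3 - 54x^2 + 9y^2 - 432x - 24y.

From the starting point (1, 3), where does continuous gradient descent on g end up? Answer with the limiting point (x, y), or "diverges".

(3, 2)

g is separable, so gradient descent decouples: x follows -∂g/∂x, y follows -∂g/∂y.
∂g/∂x = 12(x - 3)(x + 3)(x + 4); at x=1 this is -480, so x increases.
∂g/∂y = -3(y - 4)(y - 2); at y=3 this is 3, so y decreases.
x converges to its nearest critical value 3 (a local min of the x-part); y converges to 2. The iterate converges to (3, 2).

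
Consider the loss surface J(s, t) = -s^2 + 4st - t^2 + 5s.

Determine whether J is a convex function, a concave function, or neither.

neither

J is quadratic, so its Hessian is the constant matrix H = [[-2, 4], [4, -2]].
det(H) = -12, tr(H) = -4.
det(H) < 0, so H is indefinite: neither convex nor concave.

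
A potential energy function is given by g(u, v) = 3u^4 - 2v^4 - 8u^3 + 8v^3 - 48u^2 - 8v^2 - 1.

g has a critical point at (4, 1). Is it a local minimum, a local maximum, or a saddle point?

local minimum

The mixed partial ∂²g/∂u∂v is 0, so the Hessian at any point is diag(g_uu, g_vv) = diag(12(3u^2 - 4u - 8), 8(-3v^2 + 6v - 2)).
At (4, 1): H = diag(288, 8).
Both eigenvalues are positive, so H is positive definite: a local minimum.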